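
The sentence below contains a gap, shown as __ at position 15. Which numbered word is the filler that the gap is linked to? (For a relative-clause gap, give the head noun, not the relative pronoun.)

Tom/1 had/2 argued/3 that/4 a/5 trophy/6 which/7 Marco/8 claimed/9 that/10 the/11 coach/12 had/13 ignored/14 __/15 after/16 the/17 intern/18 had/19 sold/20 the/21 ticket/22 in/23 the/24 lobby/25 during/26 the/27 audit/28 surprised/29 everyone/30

6

The gap at 15 is the object of "ignored", inside a relative clause.
The relative pronoun is "which" (word 7); it is bound by the head noun immediately before it.
Its filler is the head noun "trophy", at word 6.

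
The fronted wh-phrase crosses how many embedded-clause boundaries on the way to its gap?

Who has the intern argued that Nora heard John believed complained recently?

3

"who" is extracted from the subject of "complained".
Boundaries crossed, outermost first: [that], [Ø], [Ø] — 3 in total.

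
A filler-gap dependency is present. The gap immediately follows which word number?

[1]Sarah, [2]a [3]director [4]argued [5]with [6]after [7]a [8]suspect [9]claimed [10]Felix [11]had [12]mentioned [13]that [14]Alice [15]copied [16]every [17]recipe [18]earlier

The displaced element is "Sarah" (word 1).
It functions as the object of the preposition "with" of "argued", so the gap sits immediately after word 5 ("with").
Base order: A director argued with Sarah after a suspect claimed Felix had mentioned that Alice copied every recipe earlier.

5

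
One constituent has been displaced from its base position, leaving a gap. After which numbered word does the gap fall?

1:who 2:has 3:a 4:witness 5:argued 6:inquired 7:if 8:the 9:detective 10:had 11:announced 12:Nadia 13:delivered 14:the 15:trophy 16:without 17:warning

The displaced element is "who" (word 1).
It is linked across 1 clause boundary (Ø).
It functions as the subject of "inquired", so the gap sits immediately after word 5 ("argued").
Base order: A witness has argued that who inquired if the detective had announced Nadia delivered the trophy without warning.

5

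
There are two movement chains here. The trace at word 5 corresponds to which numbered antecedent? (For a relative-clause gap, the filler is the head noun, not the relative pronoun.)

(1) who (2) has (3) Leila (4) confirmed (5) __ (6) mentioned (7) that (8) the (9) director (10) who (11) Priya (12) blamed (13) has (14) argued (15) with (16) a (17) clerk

The marked gap is the subject of "mentioned".
Its filler is the fronted wh-phrase "who", at word 1.
(The other dependency links word 9 to a gap after word 12.)

1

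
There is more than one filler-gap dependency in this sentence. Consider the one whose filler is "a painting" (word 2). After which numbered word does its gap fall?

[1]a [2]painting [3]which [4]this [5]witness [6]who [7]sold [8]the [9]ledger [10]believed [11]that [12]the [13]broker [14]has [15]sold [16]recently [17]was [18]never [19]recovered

15

The displaced element is "a painting" (word 2).
It is linked across 1 clause boundary (that).
It functions as the direct object of "sold", so the gap sits immediately after word 15 ("sold").
Base order: This witness who sold the ledger believed that the broker has sold a painting recently.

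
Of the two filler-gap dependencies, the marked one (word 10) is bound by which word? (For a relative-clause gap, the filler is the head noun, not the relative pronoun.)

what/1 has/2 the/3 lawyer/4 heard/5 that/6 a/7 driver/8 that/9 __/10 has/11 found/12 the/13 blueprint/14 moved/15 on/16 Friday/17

8

The marked gap is inside the relative clause, the subject of "found".
Its filler is the head noun "driver" (via "that"), at word 8.
(The other dependency links word 1 to a gap after word 15.)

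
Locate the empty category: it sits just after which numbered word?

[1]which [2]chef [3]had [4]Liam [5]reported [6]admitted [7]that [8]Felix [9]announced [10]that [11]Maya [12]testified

The displaced element is "which chef" (word 2).
It is linked across 1 clause boundary (Ø).
It functions as the subject of "admitted", so the gap sits immediately after word 5 ("reported").
Base order: Liam had reported that which chef admitted that Felix announced that Maya testified.

5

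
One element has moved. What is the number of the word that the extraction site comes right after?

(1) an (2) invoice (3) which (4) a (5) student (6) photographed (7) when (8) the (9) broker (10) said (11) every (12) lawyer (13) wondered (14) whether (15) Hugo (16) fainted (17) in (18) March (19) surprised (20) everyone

6

The displaced element is "an invoice" (word 2).
It functions as the direct object of "photographed", so the gap sits immediately after word 6 ("photographed").
Base order: A student photographed an invoice when the broker said every lawyer wondered whether Hugo fainted in March.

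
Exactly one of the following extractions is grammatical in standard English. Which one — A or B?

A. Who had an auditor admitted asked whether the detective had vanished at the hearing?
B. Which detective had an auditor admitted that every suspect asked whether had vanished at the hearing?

A

In B, the wh-phrase is extracted from inside a wh-island (introduced by "whether"), which blocks movement.
In A, the extraction path crosses only that-complement boundaries, which are transparent.
So A is grammatical.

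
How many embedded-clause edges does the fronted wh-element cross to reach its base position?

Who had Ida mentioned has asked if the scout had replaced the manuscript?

"who" is extracted from the subject of "asked".
Boundaries crossed, outermost first: [Ø] — 1 in total.

1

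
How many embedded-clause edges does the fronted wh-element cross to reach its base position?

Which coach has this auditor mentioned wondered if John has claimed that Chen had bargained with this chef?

1

"which coach" is extracted from the subject of "wondered".
Boundaries crossed, outermost first: [Ø] — 1 in total.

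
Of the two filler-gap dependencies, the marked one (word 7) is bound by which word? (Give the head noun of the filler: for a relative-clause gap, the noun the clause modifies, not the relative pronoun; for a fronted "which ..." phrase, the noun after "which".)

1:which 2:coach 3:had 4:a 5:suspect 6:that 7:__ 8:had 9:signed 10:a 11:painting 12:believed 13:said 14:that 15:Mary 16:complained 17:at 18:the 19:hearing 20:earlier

5

The marked gap is inside the relative clause, the subject of "signed".
Its filler is the head noun "suspect" (via "that"), at word 5.
(The other dependency links word 2 to a gap after word 12.)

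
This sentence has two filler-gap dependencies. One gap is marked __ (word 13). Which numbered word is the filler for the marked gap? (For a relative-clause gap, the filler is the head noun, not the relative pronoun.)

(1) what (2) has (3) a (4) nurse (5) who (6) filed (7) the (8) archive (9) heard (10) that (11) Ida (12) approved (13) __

1

The marked gap is the direct object of "approved".
Its filler is the fronted wh-phrase "what", at word 1.
(The other dependency links word 4 to a gap after word 5.)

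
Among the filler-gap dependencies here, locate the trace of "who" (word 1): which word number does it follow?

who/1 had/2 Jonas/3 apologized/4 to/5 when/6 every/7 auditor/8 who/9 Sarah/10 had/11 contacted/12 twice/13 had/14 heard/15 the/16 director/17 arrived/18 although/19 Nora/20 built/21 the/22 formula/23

5

The displaced element is "who" (word 1).
It functions as the object of the preposition "to" of "apologized", so the gap sits immediately after word 5 ("to").
Base order: Jonas had apologized to who when every auditor who Sarah had contacted twice had heard the director arrived although Nora built the formula.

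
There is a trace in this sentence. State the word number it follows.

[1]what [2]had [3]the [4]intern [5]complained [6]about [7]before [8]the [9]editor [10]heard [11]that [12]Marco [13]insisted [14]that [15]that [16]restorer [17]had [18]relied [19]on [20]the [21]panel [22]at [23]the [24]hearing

The displaced element is "what" (word 1).
It functions as the object of the preposition "about" of "complained", so the gap sits immediately after word 6 ("about").
Base order: The intern had complained about what before the editor heard that Marco insisted that that restorer had relied on the panel at the hearing.

6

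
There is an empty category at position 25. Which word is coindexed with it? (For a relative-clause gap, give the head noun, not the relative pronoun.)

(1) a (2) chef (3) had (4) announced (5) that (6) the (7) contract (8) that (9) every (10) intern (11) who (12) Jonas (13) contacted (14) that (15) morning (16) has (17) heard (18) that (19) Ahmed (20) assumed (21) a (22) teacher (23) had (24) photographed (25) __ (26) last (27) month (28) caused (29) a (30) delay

The gap at 25 is the object of "photographed", inside a relative clause.
The relative pronoun is "that" (word 8); it is bound by the head noun immediately before it.
Its filler is the head noun "contract", at word 7.

7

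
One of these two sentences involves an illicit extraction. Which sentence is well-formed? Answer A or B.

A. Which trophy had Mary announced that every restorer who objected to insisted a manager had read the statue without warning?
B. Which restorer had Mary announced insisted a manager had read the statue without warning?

In A, the wh-phrase is extracted from inside a complex-NP island (relative clause) (introduced by "who"), which blocks movement.
In B, the extraction path crosses only that-complement boundaries, which are transparent.
So B is grammatical.

B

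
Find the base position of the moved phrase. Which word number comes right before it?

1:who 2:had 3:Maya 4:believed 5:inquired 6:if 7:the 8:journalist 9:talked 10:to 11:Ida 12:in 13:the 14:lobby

The displaced element is "who" (word 1).
It is linked across 1 clause boundary (Ø).
It functions as the subject of "inquired", so the gap sits immediately after word 4 ("believed").
Base order: Maya had believed who inquired if the journalist talked to Ida in the lobby.

4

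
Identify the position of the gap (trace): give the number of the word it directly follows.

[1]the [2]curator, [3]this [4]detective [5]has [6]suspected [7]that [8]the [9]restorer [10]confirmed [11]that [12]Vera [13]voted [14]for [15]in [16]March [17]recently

The displaced element is "the curator" (word 2).
It is linked across 2 clause boundaries (that → that).
It functions as the object of the preposition "for" of "voted", so the gap sits immediately after word 14 ("for").
Base order: This detective has suspected that the restorer confirmed that Vera voted for the curator in March recently.

14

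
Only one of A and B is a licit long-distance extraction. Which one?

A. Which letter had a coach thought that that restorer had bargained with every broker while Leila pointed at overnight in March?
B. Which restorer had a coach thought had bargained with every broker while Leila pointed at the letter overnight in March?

B

In A, the wh-phrase is extracted from inside an adjunct island (introduced by "while"), which blocks movement.
In B, the extraction path crosses only that-complement boundaries, which are transparent.
So B is grammatical.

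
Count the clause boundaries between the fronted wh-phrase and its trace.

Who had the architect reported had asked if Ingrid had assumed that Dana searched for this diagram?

"who" is extracted from the subject of "asked".
Boundaries crossed, outermost first: [Ø] — 1 in total.

1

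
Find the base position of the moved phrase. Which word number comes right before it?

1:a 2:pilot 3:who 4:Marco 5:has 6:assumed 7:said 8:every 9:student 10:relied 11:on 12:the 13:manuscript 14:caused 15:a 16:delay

6

The displaced element is "a pilot" (word 2).
It is linked across 1 clause boundary (Ø).
It functions as the subject of "said", so the gap sits immediately after word 6 ("assumed").
Base order: Marco has assumed a pilot said every student relied on the manuscript.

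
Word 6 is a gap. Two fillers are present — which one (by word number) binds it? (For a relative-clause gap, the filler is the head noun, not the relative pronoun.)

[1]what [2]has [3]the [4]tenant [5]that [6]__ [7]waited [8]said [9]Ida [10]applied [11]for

4

The marked gap is inside the relative clause, the subject of "waited".
Its filler is the head noun "tenant" (via "that"), at word 4.
(The other dependency links word 1 to a gap after word 11.)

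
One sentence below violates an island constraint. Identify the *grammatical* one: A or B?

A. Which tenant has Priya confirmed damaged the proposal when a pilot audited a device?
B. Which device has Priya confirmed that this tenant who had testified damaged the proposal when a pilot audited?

A

In B, the wh-phrase is extracted from inside an adjunct island (introduced by "when"), which blocks movement.
In A, the extraction path crosses only that-complement boundaries, which are transparent.
So A is grammatical.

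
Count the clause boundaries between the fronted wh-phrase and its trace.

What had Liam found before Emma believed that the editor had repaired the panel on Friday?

0

"what" originates inside the matrix clause — no clause boundary is crossed.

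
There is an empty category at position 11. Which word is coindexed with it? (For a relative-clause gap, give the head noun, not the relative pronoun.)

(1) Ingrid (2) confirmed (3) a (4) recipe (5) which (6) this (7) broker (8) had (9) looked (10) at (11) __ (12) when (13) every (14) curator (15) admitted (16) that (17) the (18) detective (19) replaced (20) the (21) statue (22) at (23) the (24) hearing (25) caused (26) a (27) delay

The gap at 11 is the prepositional object of "looked", inside a relative clause.
The relative pronoun is "which" (word 5); it is bound by the head noun immediately before it.
Its filler is the head noun "recipe", at word 4.

4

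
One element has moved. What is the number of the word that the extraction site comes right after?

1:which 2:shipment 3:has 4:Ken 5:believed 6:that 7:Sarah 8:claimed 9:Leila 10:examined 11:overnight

10

The displaced element is "which shipment" (word 2).
It is linked across 2 clause boundaries (that → Ø).
It functions as the direct object of "examined", so the gap sits immediately after word 10 ("examined").
Base order: Ken has believed that Sarah claimed Leila examined which shipment overnight.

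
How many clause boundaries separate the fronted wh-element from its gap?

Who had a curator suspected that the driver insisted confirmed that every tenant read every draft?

2

"who" is extracted from the subject of "confirmed".
Boundaries crossed, outermost first: [that], [Ø] — 2 in total.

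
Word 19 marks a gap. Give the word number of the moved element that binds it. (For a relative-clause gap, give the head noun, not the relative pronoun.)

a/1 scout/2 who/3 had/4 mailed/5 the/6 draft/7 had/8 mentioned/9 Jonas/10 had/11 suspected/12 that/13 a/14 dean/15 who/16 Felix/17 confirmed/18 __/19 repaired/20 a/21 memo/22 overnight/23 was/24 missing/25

15

The gap at 19 is the subject of "repaired", inside a relative clause.
The relative pronoun is "who" (word 16); it is bound by the head noun immediately before it.
Its filler is the head noun "dean", at word 15.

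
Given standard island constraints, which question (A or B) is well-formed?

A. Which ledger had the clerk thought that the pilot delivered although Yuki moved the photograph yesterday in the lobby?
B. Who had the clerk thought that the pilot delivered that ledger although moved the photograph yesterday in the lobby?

In B, the wh-phrase is extracted from inside an adjunct island (introduced by "although"), which blocks movement.
In A, the extraction path crosses only that-complement boundaries, which are transparent.
So A is grammatical.

A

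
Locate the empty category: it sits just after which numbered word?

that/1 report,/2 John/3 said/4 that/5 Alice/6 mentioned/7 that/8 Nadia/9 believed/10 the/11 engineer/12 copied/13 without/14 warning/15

The displaced element is "that report" (word 2).
It is linked across 3 clause boundaries (that → that → Ø).
It functions as the direct object of "copied", so the gap sits immediately after word 13 ("copied").
Base order: John said that Alice mentioned that Nadia believed the engineer copied that report without warning.

13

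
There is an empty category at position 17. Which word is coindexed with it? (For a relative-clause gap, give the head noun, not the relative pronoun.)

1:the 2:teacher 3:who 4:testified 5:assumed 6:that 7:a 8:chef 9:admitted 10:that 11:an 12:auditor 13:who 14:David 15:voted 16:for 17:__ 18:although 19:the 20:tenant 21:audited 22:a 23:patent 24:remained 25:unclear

12

The gap at 17 is the prepositional object of "voted", inside a relative clause.
The relative pronoun is "who" (word 13); it is bound by the head noun immediately before it.
Its filler is the head noun "auditor", at word 12.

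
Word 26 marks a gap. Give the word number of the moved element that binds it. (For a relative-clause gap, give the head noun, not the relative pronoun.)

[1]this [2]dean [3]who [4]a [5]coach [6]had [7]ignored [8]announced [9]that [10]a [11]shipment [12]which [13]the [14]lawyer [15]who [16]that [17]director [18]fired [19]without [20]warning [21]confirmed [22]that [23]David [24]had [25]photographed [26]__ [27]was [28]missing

The gap at 26 is the object of "photographed", inside a relative clause.
The relative pronoun is "which" (word 12); it is bound by the head noun immediately before it.
Its filler is the head noun "shipment", at word 11.

11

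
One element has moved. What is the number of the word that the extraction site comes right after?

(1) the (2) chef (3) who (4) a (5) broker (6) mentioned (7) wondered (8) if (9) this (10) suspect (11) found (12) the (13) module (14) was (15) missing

6

The displaced element is "the chef" (word 2).
It is linked across 1 clause boundary (Ø).
It functions as the subject of "wondered", so the gap sits immediately after word 6 ("mentioned").
Base order: A broker mentioned that the chef wondered if this suspect found the module.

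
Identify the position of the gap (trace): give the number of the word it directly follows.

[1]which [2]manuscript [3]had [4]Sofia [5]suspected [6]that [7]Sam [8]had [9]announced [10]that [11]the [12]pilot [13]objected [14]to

The displaced element is "which manuscript" (word 2).
It is linked across 2 clause boundaries (that → that).
It functions as the object of the preposition "to" of "objected", so the gap sits immediately after word 14 ("to").
Base order: Sofia had suspected that Sam had announced that the pilot objected to which manuscript.

14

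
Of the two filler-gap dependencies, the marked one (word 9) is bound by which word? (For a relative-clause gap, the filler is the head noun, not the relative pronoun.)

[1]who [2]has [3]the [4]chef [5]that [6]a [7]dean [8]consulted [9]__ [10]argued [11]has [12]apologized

The marked gap is inside the relative clause, the direct object of "consulted".
Its filler is the head noun "chef" (via "that"), at word 4.
(The other dependency links word 1 to a gap after word 10.)

4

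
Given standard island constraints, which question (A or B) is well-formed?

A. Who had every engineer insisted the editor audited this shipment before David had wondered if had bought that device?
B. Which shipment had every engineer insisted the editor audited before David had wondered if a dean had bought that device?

B

In A, the wh-phrase is extracted from inside an adjunct island (introduced by "before"), which blocks movement.
In B, the extraction path crosses only that-complement boundaries, which are transparent.
So B is grammatical.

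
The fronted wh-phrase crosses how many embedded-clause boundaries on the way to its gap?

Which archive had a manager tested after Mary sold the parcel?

"which archive" originates inside the matrix clause — no clause boundary is crossed.

0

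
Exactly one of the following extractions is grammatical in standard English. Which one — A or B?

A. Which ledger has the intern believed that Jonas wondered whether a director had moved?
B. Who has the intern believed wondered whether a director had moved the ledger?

In A, the wh-phrase is extracted from inside a wh-island (introduced by "whether"), which blocks movement.
In B, the extraction path crosses only that-complement boundaries, which are transparent.
So B is grammatical.

B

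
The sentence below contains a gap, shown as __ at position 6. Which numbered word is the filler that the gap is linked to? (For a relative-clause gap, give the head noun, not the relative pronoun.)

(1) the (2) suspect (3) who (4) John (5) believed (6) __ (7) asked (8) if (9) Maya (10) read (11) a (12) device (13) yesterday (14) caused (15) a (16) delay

The gap at 6 is the subject of "asked", inside a relative clause.
The relative pronoun is "who" (word 3); it is bound by the head noun immediately before it.
Its filler is the head noun "suspect", at word 2.

2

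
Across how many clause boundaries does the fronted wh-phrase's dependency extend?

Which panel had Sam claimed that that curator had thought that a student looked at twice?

"which panel" is extracted from the PP object of "looked".
Boundaries crossed, outermost first: [that], [that] — 2 in total.

2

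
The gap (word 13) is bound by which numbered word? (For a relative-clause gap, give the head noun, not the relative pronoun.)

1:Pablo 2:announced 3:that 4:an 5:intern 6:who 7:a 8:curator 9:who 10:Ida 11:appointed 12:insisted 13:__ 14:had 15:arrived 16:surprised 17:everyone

5

The gap at 13 is the subject of "arrived", inside a relative clause.
The relative pronoun is "who" (word 6); it is bound by the head noun immediately before it.
Its filler is the head noun "intern", at word 5.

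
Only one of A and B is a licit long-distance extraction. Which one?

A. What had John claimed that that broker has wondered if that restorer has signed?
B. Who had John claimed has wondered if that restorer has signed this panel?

B

In A, the wh-phrase is extracted from inside a wh-island (introduced by "if"), which blocks movement.
In B, the extraction path crosses only that-complement boundaries, which are transparent.
So B is grammatical.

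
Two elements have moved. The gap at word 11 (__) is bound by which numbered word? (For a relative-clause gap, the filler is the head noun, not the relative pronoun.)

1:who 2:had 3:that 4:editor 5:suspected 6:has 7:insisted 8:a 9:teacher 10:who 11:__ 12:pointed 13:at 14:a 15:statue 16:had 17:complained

The marked gap is inside the relative clause, the subject of "pointed".
Its filler is the head noun "teacher" (via "who"), at word 9.
(The other dependency links word 1 to a gap after word 5.)

9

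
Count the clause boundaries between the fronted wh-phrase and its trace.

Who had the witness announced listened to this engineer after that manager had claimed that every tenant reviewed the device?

"who" is extracted from the subject of "listened".
Boundaries crossed, outermost first: [Ø] — 1 in total.

1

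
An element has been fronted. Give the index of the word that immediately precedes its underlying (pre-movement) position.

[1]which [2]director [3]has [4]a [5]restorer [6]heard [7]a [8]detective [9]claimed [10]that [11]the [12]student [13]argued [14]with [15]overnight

14

The displaced element is "which director" (word 2).
It is linked across 2 clause boundaries (Ø → that).
It functions as the object of the preposition "with" of "argued", so the gap sits immediately after word 14 ("with").
Base order: A restorer has heard a detective claimed that the student argued with which director overnight.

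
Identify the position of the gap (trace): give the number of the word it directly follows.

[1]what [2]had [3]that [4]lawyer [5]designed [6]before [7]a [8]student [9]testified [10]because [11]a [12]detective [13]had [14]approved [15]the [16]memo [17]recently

5

The displaced element is "what" (word 1).
It functions as the direct object of "designed", so the gap sits immediately after word 5 ("designed").
Base order: That lawyer had designed what before a student testified because a detective had approved the memo recently.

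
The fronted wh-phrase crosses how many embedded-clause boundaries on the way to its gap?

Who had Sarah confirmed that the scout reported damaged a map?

"who" is extracted from the subject of "damaged".
Boundaries crossed, outermost first: [that], [Ø] — 2 in total.

2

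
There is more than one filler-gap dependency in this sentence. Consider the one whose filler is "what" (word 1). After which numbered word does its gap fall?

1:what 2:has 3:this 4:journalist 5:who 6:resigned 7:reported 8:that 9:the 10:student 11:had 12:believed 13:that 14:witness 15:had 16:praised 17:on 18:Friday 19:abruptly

The displaced element is "what" (word 1).
It is linked across 2 clause boundaries (that → Ø).
It functions as the direct object of "praised", so the gap sits immediately after word 16 ("praised").
Base order: This journalist who resigned has reported that the student had believed that witness had praised what on Friday abruptly.

16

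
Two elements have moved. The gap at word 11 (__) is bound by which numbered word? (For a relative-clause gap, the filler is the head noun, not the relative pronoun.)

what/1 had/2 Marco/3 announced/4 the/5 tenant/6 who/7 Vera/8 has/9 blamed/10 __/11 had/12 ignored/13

6

The marked gap is inside the relative clause, the direct object of "blamed".
Its filler is the head noun "tenant" (via "who"), at word 6.
(The other dependency links word 1 to a gap after word 13.)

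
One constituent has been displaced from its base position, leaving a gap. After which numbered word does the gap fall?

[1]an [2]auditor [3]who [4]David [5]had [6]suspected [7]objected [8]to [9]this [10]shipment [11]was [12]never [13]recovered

The displaced element is "an auditor" (word 2).
It is linked across 1 clause boundary (Ø).
It functions as the subject of "objected", so the gap sits immediately after word 6 ("suspected").
Base order: David had suspected that an auditor objected to this shipment.

6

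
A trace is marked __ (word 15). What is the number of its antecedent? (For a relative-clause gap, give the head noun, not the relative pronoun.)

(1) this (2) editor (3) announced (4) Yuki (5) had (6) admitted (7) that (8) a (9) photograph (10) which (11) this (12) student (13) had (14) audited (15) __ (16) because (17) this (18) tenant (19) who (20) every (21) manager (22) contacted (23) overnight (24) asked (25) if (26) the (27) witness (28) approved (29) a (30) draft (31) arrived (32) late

9

The gap at 15 is the object of "audited", inside a relative clause.
The relative pronoun is "which" (word 10); it is bound by the head noun immediately before it.
Its filler is the head noun "photograph", at word 9.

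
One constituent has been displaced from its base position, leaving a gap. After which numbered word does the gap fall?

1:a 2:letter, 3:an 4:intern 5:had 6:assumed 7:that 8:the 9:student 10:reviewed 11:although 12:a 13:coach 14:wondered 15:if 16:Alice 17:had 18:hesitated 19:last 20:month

The displaced element is "a letter" (word 2).
It is linked across 1 clause boundary (that).
It functions as the direct object of "reviewed", so the gap sits immediately after word 10 ("reviewed").
Base order: An intern had assumed that the student reviewed a letter although a coach wondered if Alice had hesitated last month.

10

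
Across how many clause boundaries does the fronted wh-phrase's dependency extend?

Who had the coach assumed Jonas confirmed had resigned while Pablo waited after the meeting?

"who" is extracted from the subject of "resigned".
Boundaries crossed, outermost first: [Ø], [Ø] — 2 in total.

2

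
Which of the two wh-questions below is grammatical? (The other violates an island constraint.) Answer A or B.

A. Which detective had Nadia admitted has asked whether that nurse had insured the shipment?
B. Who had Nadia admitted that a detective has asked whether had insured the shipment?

A

In B, the wh-phrase is extracted from inside a wh-island (introduced by "whether"), which blocks movement.
In A, the extraction path crosses only that-complement boundaries, which are transparent.
So A is grammatical.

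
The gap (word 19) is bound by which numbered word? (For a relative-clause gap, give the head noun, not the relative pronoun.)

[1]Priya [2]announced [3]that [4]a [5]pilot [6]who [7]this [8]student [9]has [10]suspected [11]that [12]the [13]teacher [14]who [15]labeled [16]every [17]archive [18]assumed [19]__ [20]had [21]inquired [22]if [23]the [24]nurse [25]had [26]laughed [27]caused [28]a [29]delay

5

The gap at 19 is the subject of "inquired", inside a relative clause.
The relative pronoun is "who" (word 6); it is bound by the head noun immediately before it.
Its filler is the head noun "pilot", at word 5.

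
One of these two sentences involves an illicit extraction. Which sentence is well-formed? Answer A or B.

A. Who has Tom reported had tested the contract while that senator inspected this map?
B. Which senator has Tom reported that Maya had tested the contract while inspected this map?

In B, the wh-phrase is extracted from inside an adjunct island (introduced by "while"), which blocks movement.
In A, the extraction path crosses only that-complement boundaries, which are transparent.
So A is grammatical.

A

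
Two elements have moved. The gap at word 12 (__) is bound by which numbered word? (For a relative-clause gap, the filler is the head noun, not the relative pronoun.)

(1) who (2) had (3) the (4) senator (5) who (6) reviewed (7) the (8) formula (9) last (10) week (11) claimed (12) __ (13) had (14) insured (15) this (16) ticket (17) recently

The marked gap is the subject of "insured".
Its filler is the fronted wh-phrase "who", at word 1.
(The other dependency links word 4 to a gap after word 5.)

1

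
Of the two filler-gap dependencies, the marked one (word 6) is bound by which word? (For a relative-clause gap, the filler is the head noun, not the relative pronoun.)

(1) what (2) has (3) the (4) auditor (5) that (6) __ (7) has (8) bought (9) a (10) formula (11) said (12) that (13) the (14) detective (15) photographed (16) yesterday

4

The marked gap is inside the relative clause, the subject of "bought".
Its filler is the head noun "auditor" (via "that"), at word 4.
(The other dependency links word 1 to a gap after word 15.)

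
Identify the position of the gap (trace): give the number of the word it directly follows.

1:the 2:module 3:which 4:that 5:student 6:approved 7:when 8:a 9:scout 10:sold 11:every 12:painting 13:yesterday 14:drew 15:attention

6

The displaced element is "the module" (word 2).
It functions as the direct object of "approved", so the gap sits immediately after word 6 ("approved").
Base order: That student approved the module when a scout sold every painting yesterday.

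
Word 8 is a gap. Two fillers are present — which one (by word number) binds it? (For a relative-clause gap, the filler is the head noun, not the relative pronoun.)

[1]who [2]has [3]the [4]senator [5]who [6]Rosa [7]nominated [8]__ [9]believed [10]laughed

4

The marked gap is inside the relative clause, the direct object of "nominated".
Its filler is the head noun "senator" (via "who"), at word 4.
(The other dependency links word 1 to a gap after word 9.)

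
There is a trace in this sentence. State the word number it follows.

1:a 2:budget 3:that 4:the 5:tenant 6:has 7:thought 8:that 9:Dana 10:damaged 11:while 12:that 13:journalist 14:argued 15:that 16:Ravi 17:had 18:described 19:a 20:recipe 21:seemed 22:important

10

The displaced element is "a budget" (word 2).
It is linked across 1 clause boundary (that).
It functions as the direct object of "damaged", so the gap sits immediately after word 10 ("damaged").
Base order: The tenant has thought that Dana damaged a budget while that journalist argued that Ravi had described a recipe.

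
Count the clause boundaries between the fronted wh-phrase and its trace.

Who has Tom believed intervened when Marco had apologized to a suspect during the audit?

1

"who" is extracted from the subject of "intervened".
Boundaries crossed, outermost first: [Ø] — 1 in total.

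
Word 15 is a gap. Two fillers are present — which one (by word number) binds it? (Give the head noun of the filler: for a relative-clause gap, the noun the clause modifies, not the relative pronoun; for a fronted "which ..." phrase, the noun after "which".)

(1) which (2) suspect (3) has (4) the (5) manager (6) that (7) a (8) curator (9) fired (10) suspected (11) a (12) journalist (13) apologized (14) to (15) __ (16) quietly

The marked gap is the object of the preposition "to" of "apologized".
Its filler is the fronted wh-phrase "which suspect", at word 2.
(The other dependency links word 5 to a gap after word 9.)

2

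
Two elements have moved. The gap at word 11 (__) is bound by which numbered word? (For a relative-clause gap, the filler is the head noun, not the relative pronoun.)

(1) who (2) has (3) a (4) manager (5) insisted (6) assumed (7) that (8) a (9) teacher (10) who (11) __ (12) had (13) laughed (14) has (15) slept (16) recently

9

The marked gap is inside the relative clause, the subject of "laughed".
Its filler is the head noun "teacher" (via "who"), at word 9.
(The other dependency links word 1 to a gap after word 5.)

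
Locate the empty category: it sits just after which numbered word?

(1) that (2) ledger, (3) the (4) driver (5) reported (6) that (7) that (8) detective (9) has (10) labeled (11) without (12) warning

The displaced element is "that ledger" (word 2).
It is linked across 1 clause boundary (that).
It functions as the direct object of "labeled", so the gap sits immediately after word 10 ("labeled").
Base order: The driver reported that that detective has labeled that ledger without warning.

10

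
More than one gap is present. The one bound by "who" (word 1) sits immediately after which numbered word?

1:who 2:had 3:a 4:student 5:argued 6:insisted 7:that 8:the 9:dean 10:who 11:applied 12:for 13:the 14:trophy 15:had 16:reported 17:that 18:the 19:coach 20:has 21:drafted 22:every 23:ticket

5

The displaced element is "who" (word 1).
It is linked across 1 clause boundary (Ø).
It functions as the subject of "insisted", so the gap sits immediately after word 5 ("argued").
Base order: A student had argued that who insisted that the dean who applied for the trophy had reported that the coach has drafted every ticket.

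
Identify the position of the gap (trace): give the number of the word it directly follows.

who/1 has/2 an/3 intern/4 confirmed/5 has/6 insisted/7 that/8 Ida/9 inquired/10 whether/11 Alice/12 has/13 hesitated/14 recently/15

5

The displaced element is "who" (word 1).
It is linked across 1 clause boundary (Ø).
It functions as the subject of "insisted", so the gap sits immediately after word 5 ("confirmed").
Base order: An intern has confirmed that who has insisted that Ida inquired whether Alice has hesitated recently.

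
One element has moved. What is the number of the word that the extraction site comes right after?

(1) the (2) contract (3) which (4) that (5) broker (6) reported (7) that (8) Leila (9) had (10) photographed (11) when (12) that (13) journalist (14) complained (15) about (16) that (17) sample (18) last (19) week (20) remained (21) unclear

10

The displaced element is "the contract" (word 2).
It is linked across 1 clause boundary (that).
It functions as the direct object of "photographed", so the gap sits immediately after word 10 ("photographed").
Base order: That broker reported that Leila had photographed the contract when that journalist complained about that sample last week.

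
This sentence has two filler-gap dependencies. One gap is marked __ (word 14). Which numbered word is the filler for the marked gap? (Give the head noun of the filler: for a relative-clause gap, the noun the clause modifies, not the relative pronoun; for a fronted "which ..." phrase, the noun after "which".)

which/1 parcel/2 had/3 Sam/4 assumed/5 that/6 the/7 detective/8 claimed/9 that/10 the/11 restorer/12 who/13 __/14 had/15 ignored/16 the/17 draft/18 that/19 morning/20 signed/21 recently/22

12

The marked gap is inside the relative clause, the subject of "ignored".
Its filler is the head noun "restorer" (via "who"), at word 12.
(The other dependency links word 2 to a gap after word 21.)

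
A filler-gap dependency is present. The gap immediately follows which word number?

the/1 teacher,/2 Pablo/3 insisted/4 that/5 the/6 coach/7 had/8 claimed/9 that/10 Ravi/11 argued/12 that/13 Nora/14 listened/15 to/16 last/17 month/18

The displaced element is "the teacher" (word 2).
It is linked across 3 clause boundaries (that → that → that).
It functions as the object of the preposition "to" of "listened", so the gap sits immediately after word 16 ("to").
Base order: Pablo insisted that the coach had claimed that Ravi argued that Nora listened to the teacher last month.

16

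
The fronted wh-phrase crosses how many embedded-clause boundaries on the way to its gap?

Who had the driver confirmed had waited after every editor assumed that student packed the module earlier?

"who" is extracted from the subject of "waited".
Boundaries crossed, outermost first: [Ø] — 1 in total.

1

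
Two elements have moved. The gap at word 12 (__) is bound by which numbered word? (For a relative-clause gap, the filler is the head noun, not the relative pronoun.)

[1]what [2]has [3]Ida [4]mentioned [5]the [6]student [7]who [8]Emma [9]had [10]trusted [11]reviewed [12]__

1

The marked gap is the direct object of "reviewed".
Its filler is the fronted wh-phrase "what", at word 1.
(The other dependency links word 6 to a gap after word 10.)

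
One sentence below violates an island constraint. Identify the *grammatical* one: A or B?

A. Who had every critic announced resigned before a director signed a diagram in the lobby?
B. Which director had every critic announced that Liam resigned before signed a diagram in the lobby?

A

In B, the wh-phrase is extracted from inside an adjunct island (introduced by "before"), which blocks movement.
In A, the extraction path crosses only that-complement boundaries, which are transparent.
So A is grammatical.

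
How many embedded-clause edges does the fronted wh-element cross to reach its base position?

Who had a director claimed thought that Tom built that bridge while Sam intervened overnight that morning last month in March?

1

"who" is extracted from the subject of "thought".
Boundaries crossed, outermost first: [Ø] — 1 in total.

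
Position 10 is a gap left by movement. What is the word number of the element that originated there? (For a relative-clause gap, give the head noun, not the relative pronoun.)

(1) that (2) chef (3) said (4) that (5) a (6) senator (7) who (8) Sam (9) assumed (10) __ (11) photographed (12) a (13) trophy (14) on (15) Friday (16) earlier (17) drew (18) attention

6

The gap at 10 is the subject of "photographed", inside a relative clause.
The relative pronoun is "who" (word 7); it is bound by the head noun immediately before it.
Its filler is the head noun "senator", at word 6.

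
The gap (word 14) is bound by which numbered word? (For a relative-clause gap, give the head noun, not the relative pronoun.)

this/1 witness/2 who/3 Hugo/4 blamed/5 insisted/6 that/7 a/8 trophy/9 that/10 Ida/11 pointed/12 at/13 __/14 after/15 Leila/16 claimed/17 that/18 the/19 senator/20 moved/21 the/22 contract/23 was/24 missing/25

The gap at 14 is the prepositional object of "pointed", inside a relative clause.
The relative pronoun is "that" (word 10); it is bound by the head noun immediately before it.
Its filler is the head noun "trophy", at word 9.

9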